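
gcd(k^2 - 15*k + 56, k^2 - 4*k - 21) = k - 7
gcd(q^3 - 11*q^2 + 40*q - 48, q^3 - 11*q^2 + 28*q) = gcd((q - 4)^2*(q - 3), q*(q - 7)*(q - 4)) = q - 4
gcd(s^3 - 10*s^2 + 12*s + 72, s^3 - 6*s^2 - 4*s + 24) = s^2 - 4*s - 12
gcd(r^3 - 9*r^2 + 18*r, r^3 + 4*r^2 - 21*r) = r^2 - 3*r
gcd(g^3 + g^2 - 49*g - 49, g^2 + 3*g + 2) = g + 1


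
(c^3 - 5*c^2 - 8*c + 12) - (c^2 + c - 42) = c^3 - 6*c^2 - 9*c + 54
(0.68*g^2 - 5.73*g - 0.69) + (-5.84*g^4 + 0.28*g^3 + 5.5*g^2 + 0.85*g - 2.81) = -5.84*g^4 + 0.28*g^3 + 6.18*g^2 - 4.88*g - 3.5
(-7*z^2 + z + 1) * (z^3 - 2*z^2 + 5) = -7*z^5 + 15*z^4 - z^3 - 37*z^2 + 5*z + 5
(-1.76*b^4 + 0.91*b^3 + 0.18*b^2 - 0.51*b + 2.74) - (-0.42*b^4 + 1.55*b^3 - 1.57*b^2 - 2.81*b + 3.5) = -1.34*b^4 - 0.64*b^3 + 1.75*b^2 + 2.3*b - 0.76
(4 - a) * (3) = 12 - 3*a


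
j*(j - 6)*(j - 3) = j^3 - 9*j^2 + 18*j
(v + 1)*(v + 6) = v^2 + 7*v + 6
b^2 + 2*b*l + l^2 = (b + l)^2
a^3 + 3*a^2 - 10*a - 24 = (a - 3)*(a + 2)*(a + 4)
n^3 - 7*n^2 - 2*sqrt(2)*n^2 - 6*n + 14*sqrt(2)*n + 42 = (n - 7)*(n - 3*sqrt(2))*(n + sqrt(2))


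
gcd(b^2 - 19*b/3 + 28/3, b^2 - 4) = 1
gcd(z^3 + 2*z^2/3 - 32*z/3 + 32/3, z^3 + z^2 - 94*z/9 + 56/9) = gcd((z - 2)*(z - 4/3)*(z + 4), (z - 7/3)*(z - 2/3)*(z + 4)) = z + 4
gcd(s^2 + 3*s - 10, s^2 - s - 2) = s - 2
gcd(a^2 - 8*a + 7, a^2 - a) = a - 1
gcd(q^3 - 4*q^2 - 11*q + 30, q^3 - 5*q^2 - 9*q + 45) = q^2 - 2*q - 15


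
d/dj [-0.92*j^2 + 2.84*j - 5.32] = 2.84 - 1.84*j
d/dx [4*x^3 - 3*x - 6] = 12*x^2 - 3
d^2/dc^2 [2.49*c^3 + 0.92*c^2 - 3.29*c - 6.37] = 14.94*c + 1.84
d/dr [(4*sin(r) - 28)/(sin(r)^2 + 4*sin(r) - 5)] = 4*(14*sin(r) + cos(r)^2 + 22)*cos(r)/(sin(r)^2 + 4*sin(r) - 5)^2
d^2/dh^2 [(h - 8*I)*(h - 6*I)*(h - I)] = 6*h - 30*I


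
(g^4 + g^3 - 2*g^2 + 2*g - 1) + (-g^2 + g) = g^4 + g^3 - 3*g^2 + 3*g - 1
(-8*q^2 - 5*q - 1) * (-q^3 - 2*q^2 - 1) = 8*q^5 + 21*q^4 + 11*q^3 + 10*q^2 + 5*q + 1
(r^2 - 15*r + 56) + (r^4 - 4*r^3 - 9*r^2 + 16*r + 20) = r^4 - 4*r^3 - 8*r^2 + r + 76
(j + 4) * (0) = 0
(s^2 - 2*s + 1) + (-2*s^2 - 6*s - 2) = -s^2 - 8*s - 1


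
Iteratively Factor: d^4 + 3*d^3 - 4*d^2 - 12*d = (d + 2)*(d^3 + d^2 - 6*d) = (d + 2)*(d + 3)*(d^2 - 2*d) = (d - 2)*(d + 2)*(d + 3)*(d)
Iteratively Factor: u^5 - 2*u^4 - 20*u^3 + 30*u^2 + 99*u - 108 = (u + 3)*(u^4 - 5*u^3 - 5*u^2 + 45*u - 36) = (u + 3)^2*(u^3 - 8*u^2 + 19*u - 12) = (u - 4)*(u + 3)^2*(u^2 - 4*u + 3) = (u - 4)*(u - 1)*(u + 3)^2*(u - 3)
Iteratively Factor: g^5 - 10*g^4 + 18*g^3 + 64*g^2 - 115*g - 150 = (g - 5)*(g^4 - 5*g^3 - 7*g^2 + 29*g + 30) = (g - 5)*(g + 2)*(g^3 - 7*g^2 + 7*g + 15) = (g - 5)^2*(g + 2)*(g^2 - 2*g - 3) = (g - 5)^2*(g + 1)*(g + 2)*(g - 3)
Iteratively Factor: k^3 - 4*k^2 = (k - 4)*(k^2) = k*(k - 4)*(k)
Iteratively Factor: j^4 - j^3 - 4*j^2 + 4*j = (j - 2)*(j^3 + j^2 - 2*j) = (j - 2)*(j - 1)*(j^2 + 2*j) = (j - 2)*(j - 1)*(j + 2)*(j)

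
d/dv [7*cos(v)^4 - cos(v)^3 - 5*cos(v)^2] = (-28*cos(v)^2 + 3*cos(v) + 10)*sin(v)*cos(v)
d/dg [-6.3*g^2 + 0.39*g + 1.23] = 0.39 - 12.6*g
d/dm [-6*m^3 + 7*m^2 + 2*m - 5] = -18*m^2 + 14*m + 2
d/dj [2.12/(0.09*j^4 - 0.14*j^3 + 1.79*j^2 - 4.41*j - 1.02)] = (-0.7632*j^3 + 0.8904*j^2 - 7.5896*j + 9.3492)/(-0.09*j^4 + 0.14*j^3 - 1.79*j^2 + 4.41*j + 1.02)^2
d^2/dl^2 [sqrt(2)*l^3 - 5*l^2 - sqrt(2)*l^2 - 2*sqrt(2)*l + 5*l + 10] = 6*sqrt(2)*l - 10 - 2*sqrt(2)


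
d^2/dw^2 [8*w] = 0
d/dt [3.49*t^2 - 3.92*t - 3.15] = 6.98*t - 3.92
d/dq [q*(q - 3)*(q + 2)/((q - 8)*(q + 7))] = (q^4 - 2*q^3 - 161*q^2 + 112*q + 336)/(q^4 - 2*q^3 - 111*q^2 + 112*q + 3136)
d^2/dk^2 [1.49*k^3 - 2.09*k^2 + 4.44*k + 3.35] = 8.94*k - 4.18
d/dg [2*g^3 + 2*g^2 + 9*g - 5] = 6*g^2 + 4*g + 9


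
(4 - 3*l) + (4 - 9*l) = 8 - 12*l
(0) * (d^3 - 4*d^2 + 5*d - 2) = 0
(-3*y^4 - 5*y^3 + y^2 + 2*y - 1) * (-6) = 18*y^4 + 30*y^3 - 6*y^2 - 12*y + 6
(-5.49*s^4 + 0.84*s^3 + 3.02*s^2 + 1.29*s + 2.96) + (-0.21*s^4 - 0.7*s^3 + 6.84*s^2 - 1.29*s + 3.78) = -5.7*s^4 + 0.14*s^3 + 9.86*s^2 + 6.74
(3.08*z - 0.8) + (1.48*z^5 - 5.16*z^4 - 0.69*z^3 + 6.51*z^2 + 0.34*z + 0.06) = 1.48*z^5 - 5.16*z^4 - 0.69*z^3 + 6.51*z^2 + 3.42*z - 0.74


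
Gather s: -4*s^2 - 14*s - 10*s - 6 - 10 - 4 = -4*s^2 - 24*s - 20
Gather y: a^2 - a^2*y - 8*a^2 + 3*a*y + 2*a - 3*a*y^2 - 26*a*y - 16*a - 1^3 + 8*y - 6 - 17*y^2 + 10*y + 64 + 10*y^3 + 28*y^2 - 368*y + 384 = -7*a^2 - 14*a + 10*y^3 + y^2*(11 - 3*a) + y*(-a^2 - 23*a - 350) + 441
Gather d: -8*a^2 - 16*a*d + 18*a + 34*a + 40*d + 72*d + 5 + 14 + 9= -8*a^2 + 52*a + d*(112 - 16*a) + 28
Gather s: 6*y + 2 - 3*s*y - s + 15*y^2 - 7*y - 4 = s*(-3*y - 1) + 15*y^2 - y - 2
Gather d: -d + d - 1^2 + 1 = 0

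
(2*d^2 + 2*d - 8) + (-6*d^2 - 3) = -4*d^2 + 2*d - 11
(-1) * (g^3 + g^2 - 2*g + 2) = -g^3 - g^2 + 2*g - 2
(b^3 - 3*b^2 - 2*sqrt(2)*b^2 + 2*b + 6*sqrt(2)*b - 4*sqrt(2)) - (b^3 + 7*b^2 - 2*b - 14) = -10*b^2 - 2*sqrt(2)*b^2 + 4*b + 6*sqrt(2)*b - 4*sqrt(2) + 14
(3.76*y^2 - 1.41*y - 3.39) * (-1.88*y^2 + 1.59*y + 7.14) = -7.0688*y^4 + 8.6292*y^3 + 30.9777*y^2 - 15.4575*y - 24.2046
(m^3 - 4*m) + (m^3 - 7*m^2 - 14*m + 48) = 2*m^3 - 7*m^2 - 18*m + 48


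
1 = 1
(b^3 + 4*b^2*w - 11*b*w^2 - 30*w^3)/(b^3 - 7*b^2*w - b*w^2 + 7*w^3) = (b^3 + 4*b^2*w - 11*b*w^2 - 30*w^3)/(b^3 - 7*b^2*w - b*w^2 + 7*w^3)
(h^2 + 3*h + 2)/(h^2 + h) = (h + 2)/h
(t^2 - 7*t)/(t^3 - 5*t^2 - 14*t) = 1/(t + 2)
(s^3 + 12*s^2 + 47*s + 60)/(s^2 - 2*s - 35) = (s^2 + 7*s + 12)/(s - 7)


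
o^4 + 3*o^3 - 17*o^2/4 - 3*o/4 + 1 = (o - 1)*(o - 1/2)*(o + 1/2)*(o + 4)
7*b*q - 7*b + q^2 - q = (7*b + q)*(q - 1)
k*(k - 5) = k^2 - 5*k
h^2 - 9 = (h - 3)*(h + 3)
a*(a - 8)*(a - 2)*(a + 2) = a^4 - 8*a^3 - 4*a^2 + 32*a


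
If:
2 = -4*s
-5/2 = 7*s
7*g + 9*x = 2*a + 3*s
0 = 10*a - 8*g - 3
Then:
No Solution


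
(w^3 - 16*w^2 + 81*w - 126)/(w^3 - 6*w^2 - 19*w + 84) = (w - 6)/(w + 4)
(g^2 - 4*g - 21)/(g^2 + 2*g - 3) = (g - 7)/(g - 1)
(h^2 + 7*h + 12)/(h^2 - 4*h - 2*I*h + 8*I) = (h^2 + 7*h + 12)/(h^2 - 4*h - 2*I*h + 8*I)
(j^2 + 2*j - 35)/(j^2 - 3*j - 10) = (j + 7)/(j + 2)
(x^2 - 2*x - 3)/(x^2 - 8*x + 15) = (x + 1)/(x - 5)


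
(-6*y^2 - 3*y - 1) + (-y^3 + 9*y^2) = -y^3 + 3*y^2 - 3*y - 1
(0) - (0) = 0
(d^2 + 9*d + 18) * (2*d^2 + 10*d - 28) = 2*d^4 + 28*d^3 + 98*d^2 - 72*d - 504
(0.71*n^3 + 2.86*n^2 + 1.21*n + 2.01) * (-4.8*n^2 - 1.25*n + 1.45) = -3.408*n^5 - 14.6155*n^4 - 8.3535*n^3 - 7.0135*n^2 - 0.758*n + 2.9145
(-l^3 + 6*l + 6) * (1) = -l^3 + 6*l + 6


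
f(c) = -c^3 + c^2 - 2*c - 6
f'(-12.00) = -458.00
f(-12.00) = 1890.00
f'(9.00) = -227.00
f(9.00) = -672.00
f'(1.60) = -6.48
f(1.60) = -10.74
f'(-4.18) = -62.78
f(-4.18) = 92.87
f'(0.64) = -1.95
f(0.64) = -7.13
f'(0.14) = -1.78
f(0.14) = -6.26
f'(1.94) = -9.41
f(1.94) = -13.42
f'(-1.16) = -8.36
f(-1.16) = -0.77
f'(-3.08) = -36.62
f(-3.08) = 38.86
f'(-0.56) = -4.06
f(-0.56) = -4.39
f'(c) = -3*c^2 + 2*c - 2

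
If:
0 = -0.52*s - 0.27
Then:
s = -0.52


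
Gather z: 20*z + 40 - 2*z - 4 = 18*z + 36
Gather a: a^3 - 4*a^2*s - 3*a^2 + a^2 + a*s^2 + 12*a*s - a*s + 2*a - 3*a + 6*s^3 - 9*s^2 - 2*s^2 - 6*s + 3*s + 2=a^3 + a^2*(-4*s - 2) + a*(s^2 + 11*s - 1) + 6*s^3 - 11*s^2 - 3*s + 2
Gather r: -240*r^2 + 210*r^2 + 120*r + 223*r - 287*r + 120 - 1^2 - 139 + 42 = -30*r^2 + 56*r + 22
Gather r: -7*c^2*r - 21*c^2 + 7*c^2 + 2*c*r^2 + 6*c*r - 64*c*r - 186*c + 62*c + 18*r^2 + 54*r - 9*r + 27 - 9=-14*c^2 - 124*c + r^2*(2*c + 18) + r*(-7*c^2 - 58*c + 45) + 18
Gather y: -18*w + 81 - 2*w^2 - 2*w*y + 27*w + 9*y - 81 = -2*w^2 + 9*w + y*(9 - 2*w)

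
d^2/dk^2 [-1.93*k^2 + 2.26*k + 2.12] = -3.86000000000000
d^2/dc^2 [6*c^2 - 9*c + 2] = 12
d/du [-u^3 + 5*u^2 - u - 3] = -3*u^2 + 10*u - 1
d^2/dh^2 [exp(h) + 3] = exp(h)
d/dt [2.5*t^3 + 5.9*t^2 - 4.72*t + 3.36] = 7.5*t^2 + 11.8*t - 4.72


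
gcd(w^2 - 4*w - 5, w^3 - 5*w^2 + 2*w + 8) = w + 1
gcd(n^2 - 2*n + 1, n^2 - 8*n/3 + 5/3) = n - 1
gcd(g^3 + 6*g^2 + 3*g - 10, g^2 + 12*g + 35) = g + 5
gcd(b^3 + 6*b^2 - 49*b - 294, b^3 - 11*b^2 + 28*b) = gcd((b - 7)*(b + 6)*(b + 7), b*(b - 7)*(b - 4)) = b - 7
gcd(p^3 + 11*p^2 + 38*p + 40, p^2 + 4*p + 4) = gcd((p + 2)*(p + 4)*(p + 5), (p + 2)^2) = p + 2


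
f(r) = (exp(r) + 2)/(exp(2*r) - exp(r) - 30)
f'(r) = (exp(r) + 2)*(-2*exp(2*r) + exp(r))/(exp(2*r) - exp(r) - 30)^2 + exp(r)/(exp(2*r) - exp(r) - 30)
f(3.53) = 0.03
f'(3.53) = -0.04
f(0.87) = -0.16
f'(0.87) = -0.14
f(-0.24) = -0.09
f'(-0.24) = -0.03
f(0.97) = -0.18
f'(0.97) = -0.18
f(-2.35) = -0.07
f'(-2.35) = -0.00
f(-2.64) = -0.07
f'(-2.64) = -0.00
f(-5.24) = -0.07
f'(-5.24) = -0.00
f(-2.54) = -0.07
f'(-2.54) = -0.00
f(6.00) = 0.00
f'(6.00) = 0.00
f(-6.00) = -0.07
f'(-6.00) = 0.00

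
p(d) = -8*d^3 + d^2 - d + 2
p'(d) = -24*d^2 + 2*d - 1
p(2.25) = -86.31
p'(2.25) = -118.00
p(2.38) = -102.57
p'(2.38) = -132.19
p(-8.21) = 4504.72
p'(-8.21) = -1635.12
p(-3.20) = 277.58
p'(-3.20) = -253.16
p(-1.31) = 23.01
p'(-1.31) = -44.81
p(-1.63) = 40.93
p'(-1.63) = -68.03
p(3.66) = -380.49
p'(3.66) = -315.17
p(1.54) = -26.39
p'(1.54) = -54.84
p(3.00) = -208.00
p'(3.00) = -211.00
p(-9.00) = 5924.00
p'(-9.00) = -1963.00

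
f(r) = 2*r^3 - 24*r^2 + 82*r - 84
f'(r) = 6*r^2 - 48*r + 82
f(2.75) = 1.59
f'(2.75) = -4.62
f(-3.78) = -844.90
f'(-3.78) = 349.17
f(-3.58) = -776.92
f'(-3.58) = 330.74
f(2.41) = 2.22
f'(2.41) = 1.17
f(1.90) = -1.12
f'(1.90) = 12.46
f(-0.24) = -105.09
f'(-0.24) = 93.87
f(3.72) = -8.12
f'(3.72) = -13.53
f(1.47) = -8.97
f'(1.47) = 24.41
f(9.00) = 168.00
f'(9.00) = 136.00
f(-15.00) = -13464.00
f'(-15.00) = 2152.00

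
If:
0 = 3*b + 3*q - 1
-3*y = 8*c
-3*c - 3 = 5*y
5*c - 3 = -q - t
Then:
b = t - 113/93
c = 9/31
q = 48/31 - t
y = -24/31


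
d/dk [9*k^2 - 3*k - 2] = 18*k - 3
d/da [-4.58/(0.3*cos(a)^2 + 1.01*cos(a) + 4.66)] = -(2.748*cos(a) + 4.6258)*sin(a)/(0.3*cos(a)^2 + 1.01*cos(a) + 4.66)^2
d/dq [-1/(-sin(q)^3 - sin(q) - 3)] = (3*cos(q)^2 - 4)*cos(q)/(sin(q)^3 + sin(q) + 3)^2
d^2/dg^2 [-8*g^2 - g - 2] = -16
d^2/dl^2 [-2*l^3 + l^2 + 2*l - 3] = 2 - 12*l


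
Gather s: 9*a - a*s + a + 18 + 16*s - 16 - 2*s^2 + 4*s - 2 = 10*a - 2*s^2 + s*(20 - a)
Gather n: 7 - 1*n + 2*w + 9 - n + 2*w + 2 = -2*n + 4*w + 18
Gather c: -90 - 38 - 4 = -132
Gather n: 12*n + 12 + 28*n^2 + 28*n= 28*n^2 + 40*n + 12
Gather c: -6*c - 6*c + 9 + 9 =18 - 12*c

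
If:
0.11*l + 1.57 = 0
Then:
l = -14.27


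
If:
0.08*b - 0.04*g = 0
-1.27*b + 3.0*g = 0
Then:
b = 0.00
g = 0.00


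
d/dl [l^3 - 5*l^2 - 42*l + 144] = 3*l^2 - 10*l - 42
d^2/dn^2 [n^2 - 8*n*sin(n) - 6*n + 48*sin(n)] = 8*n*sin(n) - 48*sin(n) - 16*cos(n) + 2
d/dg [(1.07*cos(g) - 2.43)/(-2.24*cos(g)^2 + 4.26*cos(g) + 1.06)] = (-2.3968*cos(g)^2 + 10.8864*cos(g) - 11.486)*sin(g)/(5.0176*cos(g)^4 - 19.0848*cos(g)^3 + 13.3988*cos(g)^2 + 9.0312*cos(g) + 1.1236)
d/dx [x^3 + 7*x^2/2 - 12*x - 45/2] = 3*x^2 + 7*x - 12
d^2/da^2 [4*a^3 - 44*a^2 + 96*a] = 24*a - 88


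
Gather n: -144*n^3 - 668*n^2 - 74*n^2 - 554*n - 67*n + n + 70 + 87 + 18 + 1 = -144*n^3 - 742*n^2 - 620*n + 176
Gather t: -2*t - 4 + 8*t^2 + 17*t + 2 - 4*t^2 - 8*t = 4*t^2 + 7*t - 2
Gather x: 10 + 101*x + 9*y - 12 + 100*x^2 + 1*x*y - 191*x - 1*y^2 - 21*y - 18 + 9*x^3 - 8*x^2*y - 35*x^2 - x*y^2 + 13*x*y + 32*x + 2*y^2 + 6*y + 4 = 9*x^3 + x^2*(65 - 8*y) + x*(-y^2 + 14*y - 58) + y^2 - 6*y - 16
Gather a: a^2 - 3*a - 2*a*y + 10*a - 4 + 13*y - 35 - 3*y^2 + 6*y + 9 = a^2 + a*(7 - 2*y) - 3*y^2 + 19*y - 30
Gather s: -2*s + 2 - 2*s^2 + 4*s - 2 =-2*s^2 + 2*s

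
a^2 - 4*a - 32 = (a - 8)*(a + 4)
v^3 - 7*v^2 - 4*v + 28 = (v - 7)*(v - 2)*(v + 2)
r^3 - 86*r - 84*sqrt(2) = (r - 7*sqrt(2))*(r + sqrt(2))*(r + 6*sqrt(2))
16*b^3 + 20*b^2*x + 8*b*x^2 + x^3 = (2*b + x)^2*(4*b + x)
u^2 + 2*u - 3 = (u - 1)*(u + 3)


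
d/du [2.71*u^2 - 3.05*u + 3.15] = 5.42*u - 3.05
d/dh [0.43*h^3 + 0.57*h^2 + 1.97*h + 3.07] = 1.29*h^2 + 1.14*h + 1.97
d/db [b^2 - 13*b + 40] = 2*b - 13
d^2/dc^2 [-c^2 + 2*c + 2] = -2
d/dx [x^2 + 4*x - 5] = 2*x + 4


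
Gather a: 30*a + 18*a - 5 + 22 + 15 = 48*a + 32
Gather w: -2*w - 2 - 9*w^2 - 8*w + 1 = -9*w^2 - 10*w - 1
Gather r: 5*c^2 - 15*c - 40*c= 5*c^2 - 55*c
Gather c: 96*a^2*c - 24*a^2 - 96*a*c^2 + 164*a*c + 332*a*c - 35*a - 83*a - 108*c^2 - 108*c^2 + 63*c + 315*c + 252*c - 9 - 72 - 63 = -24*a^2 - 118*a + c^2*(-96*a - 216) + c*(96*a^2 + 496*a + 630) - 144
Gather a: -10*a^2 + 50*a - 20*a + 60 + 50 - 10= -10*a^2 + 30*a + 100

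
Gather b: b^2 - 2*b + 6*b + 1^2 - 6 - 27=b^2 + 4*b - 32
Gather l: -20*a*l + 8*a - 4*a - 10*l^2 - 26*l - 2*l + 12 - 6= 4*a - 10*l^2 + l*(-20*a - 28) + 6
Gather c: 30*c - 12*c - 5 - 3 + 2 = 18*c - 6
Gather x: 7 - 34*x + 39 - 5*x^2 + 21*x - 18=-5*x^2 - 13*x + 28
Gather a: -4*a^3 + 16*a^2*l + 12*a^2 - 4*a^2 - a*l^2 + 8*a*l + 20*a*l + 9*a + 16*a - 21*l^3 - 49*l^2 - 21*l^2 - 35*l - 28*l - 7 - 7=-4*a^3 + a^2*(16*l + 8) + a*(-l^2 + 28*l + 25) - 21*l^3 - 70*l^2 - 63*l - 14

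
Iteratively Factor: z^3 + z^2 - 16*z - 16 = (z + 1)*(z^2 - 16) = (z + 1)*(z + 4)*(z - 4)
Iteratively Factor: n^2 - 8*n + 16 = (n - 4)*(n - 4)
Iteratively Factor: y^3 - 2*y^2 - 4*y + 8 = (y + 2)*(y^2 - 4*y + 4) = (y - 2)*(y + 2)*(y - 2)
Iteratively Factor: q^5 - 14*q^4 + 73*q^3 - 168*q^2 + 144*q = (q - 4)*(q^4 - 10*q^3 + 33*q^2 - 36*q) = q*(q - 4)*(q^3 - 10*q^2 + 33*q - 36) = q*(q - 4)^2*(q^2 - 6*q + 9) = q*(q - 4)^2*(q - 3)*(q - 3)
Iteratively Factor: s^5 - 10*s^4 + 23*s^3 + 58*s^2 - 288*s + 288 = (s - 4)*(s^4 - 6*s^3 - s^2 + 54*s - 72) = (s - 4)*(s + 3)*(s^3 - 9*s^2 + 26*s - 24) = (s - 4)*(s - 3)*(s + 3)*(s^2 - 6*s + 8) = (s - 4)*(s - 3)*(s - 2)*(s + 3)*(s - 4)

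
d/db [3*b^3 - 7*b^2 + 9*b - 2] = 9*b^2 - 14*b + 9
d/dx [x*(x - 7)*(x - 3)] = 3*x^2 - 20*x + 21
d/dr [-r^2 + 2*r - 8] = 2 - 2*r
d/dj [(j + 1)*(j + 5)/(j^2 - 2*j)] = 2*(-4*j^2 - 5*j + 5)/(j^2*(j^2 - 4*j + 4))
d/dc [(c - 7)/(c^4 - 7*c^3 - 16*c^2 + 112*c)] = (16 - 3*c^2)/(c^2*(c^4 - 32*c^2 + 256))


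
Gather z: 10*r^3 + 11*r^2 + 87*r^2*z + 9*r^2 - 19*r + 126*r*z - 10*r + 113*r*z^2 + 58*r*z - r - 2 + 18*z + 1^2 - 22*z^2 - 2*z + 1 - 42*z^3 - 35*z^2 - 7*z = 10*r^3 + 20*r^2 - 30*r - 42*z^3 + z^2*(113*r - 57) + z*(87*r^2 + 184*r + 9)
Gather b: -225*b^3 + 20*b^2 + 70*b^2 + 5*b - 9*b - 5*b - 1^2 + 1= -225*b^3 + 90*b^2 - 9*b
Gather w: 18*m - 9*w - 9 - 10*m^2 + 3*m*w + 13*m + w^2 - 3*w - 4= -10*m^2 + 31*m + w^2 + w*(3*m - 12) - 13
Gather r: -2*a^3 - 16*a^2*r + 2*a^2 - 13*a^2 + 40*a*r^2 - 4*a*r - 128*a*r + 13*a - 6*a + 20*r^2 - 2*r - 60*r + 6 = -2*a^3 - 11*a^2 + 7*a + r^2*(40*a + 20) + r*(-16*a^2 - 132*a - 62) + 6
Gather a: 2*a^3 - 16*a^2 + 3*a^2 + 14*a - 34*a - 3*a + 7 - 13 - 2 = 2*a^3 - 13*a^2 - 23*a - 8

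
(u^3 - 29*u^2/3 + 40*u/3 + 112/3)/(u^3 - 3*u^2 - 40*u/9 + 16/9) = 3*(u - 7)/(3*u - 1)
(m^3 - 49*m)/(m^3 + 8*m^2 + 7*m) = (m - 7)/(m + 1)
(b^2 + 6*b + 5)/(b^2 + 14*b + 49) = (b^2 + 6*b + 5)/(b^2 + 14*b + 49)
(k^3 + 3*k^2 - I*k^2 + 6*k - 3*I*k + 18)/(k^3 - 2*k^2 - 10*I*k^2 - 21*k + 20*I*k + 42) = (k^2 + k*(3 + 2*I) + 6*I)/(k^2 - k*(2 + 7*I) + 14*I)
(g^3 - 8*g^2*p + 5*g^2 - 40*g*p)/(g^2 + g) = (g^2 - 8*g*p + 5*g - 40*p)/(g + 1)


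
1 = 1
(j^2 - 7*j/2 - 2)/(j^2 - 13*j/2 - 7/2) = (j - 4)/(j - 7)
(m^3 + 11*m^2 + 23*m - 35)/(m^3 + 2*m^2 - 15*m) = (m^2 + 6*m - 7)/(m*(m - 3))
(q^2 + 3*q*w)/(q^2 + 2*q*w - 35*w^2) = q*(q + 3*w)/(q^2 + 2*q*w - 35*w^2)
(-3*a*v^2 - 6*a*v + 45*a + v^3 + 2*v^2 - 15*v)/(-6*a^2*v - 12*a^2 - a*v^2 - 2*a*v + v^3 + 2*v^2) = (v^2 + 2*v - 15)/(2*a*v + 4*a + v^2 + 2*v)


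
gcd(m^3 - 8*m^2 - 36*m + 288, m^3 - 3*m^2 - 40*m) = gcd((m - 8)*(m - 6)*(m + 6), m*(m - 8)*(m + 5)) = m - 8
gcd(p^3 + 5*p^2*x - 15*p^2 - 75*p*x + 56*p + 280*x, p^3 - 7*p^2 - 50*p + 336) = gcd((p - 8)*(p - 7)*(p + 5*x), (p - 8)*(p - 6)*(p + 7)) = p - 8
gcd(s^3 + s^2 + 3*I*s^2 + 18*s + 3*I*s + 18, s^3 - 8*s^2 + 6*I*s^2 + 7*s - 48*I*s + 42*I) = s + 6*I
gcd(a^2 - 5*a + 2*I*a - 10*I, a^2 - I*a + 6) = a + 2*I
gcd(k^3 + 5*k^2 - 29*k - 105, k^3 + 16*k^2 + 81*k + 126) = k^2 + 10*k + 21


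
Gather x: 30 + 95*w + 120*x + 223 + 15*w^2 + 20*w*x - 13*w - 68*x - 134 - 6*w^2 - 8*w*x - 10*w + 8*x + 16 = 9*w^2 + 72*w + x*(12*w + 60) + 135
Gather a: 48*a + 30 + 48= 48*a + 78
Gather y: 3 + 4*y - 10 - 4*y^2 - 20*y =-4*y^2 - 16*y - 7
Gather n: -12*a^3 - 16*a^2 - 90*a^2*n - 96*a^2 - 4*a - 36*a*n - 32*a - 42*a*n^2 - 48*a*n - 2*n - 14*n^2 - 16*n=-12*a^3 - 112*a^2 - 36*a + n^2*(-42*a - 14) + n*(-90*a^2 - 84*a - 18)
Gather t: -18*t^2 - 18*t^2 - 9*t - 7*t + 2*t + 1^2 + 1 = -36*t^2 - 14*t + 2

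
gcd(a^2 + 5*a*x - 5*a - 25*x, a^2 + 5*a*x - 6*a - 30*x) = a + 5*x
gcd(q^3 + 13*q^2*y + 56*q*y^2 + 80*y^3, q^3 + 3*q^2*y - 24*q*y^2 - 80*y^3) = q^2 + 8*q*y + 16*y^2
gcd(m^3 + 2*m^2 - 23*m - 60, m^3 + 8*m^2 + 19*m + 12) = m^2 + 7*m + 12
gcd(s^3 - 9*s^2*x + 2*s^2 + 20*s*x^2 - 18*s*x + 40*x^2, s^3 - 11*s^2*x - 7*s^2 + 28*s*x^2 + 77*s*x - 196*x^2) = -s + 4*x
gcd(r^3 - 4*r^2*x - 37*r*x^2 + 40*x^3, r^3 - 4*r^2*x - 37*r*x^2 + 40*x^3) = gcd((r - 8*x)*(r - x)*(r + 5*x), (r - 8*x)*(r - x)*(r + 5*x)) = r^3 - 4*r^2*x - 37*r*x^2 + 40*x^3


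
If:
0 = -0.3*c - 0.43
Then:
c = -1.43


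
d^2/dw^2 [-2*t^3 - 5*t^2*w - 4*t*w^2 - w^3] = -8*t - 6*w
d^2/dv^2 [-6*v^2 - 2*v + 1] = -12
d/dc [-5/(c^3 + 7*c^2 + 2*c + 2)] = 5*(3*c^2 + 14*c + 2)/(c^3 + 7*c^2 + 2*c + 2)^2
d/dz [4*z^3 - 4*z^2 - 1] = 4*z*(3*z - 2)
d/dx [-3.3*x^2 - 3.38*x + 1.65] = -6.6*x - 3.38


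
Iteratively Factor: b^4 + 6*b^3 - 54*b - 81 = (b + 3)*(b^3 + 3*b^2 - 9*b - 27) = (b - 3)*(b + 3)*(b^2 + 6*b + 9) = (b - 3)*(b + 3)^2*(b + 3)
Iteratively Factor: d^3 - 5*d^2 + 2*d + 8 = (d + 1)*(d^2 - 6*d + 8) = (d - 4)*(d + 1)*(d - 2)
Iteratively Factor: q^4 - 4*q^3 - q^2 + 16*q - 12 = (q - 1)*(q^3 - 3*q^2 - 4*q + 12) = (q - 2)*(q - 1)*(q^2 - q - 6) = (q - 3)*(q - 2)*(q - 1)*(q + 2)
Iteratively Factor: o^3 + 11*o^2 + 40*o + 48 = (o + 4)*(o^2 + 7*o + 12) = (o + 3)*(o + 4)*(o + 4)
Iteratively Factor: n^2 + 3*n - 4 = (n + 4)*(n - 1)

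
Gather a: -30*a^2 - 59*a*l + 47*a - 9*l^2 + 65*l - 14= -30*a^2 + a*(47 - 59*l) - 9*l^2 + 65*l - 14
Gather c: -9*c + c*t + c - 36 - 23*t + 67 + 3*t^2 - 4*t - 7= c*(t - 8) + 3*t^2 - 27*t + 24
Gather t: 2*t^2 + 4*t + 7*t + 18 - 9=2*t^2 + 11*t + 9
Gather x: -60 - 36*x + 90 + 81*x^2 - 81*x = 81*x^2 - 117*x + 30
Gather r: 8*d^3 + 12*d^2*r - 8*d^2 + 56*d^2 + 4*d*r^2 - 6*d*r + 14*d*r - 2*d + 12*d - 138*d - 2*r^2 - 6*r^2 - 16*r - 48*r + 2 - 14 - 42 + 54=8*d^3 + 48*d^2 - 128*d + r^2*(4*d - 8) + r*(12*d^2 + 8*d - 64)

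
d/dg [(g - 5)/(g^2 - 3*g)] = (-g^2 + 10*g - 15)/(g^2*(g^2 - 6*g + 9))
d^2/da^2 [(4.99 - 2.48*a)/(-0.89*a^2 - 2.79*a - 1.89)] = ((1.78*a + 2.79)*(2.48*a - 4.99)*(3.56*a + 5.58) - (13.2432*a + 4.9562)*(0.89*a^2 + 2.79*a + 1.89))/(0.89*a^2 + 2.79*a + 1.89)^3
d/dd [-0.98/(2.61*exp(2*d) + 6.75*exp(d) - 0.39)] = (5.1156*exp(d) + 6.615)*exp(d)/(2.61*exp(2*d) + 6.75*exp(d) - 0.39)^2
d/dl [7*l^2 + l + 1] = 14*l + 1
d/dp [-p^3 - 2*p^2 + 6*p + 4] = -3*p^2 - 4*p + 6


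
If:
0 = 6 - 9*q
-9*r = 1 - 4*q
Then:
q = 2/3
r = 5/27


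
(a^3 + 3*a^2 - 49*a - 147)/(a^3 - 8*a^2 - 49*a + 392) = (a + 3)/(a - 8)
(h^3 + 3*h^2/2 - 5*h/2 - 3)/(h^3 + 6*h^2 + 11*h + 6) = (h - 3/2)/(h + 3)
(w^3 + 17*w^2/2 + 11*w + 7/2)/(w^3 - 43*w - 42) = (w^2 + 15*w/2 + 7/2)/(w^2 - w - 42)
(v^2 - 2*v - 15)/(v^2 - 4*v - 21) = (v - 5)/(v - 7)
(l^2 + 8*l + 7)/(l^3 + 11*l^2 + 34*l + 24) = (l + 7)/(l^2 + 10*l + 24)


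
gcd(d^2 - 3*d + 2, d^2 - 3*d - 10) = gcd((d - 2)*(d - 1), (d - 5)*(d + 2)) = 1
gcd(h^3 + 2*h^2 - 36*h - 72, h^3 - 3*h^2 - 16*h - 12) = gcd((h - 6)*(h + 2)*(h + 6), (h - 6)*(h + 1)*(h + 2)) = h^2 - 4*h - 12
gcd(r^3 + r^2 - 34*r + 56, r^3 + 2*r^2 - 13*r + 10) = r - 2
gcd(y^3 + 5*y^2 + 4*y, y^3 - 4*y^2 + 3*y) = y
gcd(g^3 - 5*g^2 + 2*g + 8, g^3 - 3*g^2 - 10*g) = 1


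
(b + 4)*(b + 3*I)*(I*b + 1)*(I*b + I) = -b^4 - 5*b^3 - 2*I*b^3 - 7*b^2 - 10*I*b^2 - 15*b - 8*I*b - 12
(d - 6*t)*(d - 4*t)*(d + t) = d^3 - 9*d^2*t + 14*d*t^2 + 24*t^3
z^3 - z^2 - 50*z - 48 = (z - 8)*(z + 1)*(z + 6)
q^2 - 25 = (q - 5)*(q + 5)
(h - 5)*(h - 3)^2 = h^3 - 11*h^2 + 39*h - 45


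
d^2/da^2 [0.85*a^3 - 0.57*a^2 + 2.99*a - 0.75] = 5.1*a - 1.14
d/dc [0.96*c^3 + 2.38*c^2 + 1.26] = c*(2.88*c + 4.76)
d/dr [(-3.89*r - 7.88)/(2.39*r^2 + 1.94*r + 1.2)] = (9.2971*r^2 + 37.6664*r + 10.6192)/(5.7121*r^4 + 9.2732*r^3 + 9.4996*r^2 + 4.656*r + 1.44)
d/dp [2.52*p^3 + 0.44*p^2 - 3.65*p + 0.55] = 7.56*p^2 + 0.88*p - 3.65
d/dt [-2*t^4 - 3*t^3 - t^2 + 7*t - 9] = -8*t^3 - 9*t^2 - 2*t + 7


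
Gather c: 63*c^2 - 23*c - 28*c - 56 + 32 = 63*c^2 - 51*c - 24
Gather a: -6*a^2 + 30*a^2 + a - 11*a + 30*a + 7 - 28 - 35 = 24*a^2 + 20*a - 56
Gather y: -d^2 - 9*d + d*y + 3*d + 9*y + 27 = -d^2 - 6*d + y*(d + 9) + 27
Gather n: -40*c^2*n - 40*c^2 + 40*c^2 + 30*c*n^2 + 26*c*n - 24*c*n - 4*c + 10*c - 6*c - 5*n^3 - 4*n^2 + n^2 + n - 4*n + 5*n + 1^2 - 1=-5*n^3 + n^2*(30*c - 3) + n*(-40*c^2 + 2*c + 2)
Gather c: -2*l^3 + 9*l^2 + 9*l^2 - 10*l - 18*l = -2*l^3 + 18*l^2 - 28*l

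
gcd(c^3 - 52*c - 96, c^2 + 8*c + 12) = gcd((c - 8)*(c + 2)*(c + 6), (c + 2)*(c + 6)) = c^2 + 8*c + 12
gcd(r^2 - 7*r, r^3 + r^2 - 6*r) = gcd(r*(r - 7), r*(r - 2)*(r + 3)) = r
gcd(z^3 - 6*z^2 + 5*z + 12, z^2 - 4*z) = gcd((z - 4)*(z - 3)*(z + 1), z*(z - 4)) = z - 4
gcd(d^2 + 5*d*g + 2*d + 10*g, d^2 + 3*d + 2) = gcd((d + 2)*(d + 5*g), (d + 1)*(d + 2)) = d + 2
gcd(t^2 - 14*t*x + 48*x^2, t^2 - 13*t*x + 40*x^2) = -t + 8*x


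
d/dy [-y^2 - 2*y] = -2*y - 2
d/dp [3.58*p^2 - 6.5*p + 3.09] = 7.16*p - 6.5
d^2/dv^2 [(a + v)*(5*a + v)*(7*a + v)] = 26*a + 6*v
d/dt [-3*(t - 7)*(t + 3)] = 12 - 6*t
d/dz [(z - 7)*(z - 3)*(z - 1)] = 3*z^2 - 22*z + 31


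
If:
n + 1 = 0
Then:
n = -1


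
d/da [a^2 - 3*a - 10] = 2*a - 3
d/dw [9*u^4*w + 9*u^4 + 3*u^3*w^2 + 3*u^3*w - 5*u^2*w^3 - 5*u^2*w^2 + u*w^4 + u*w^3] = u*(9*u^3 + 6*u^2*w + 3*u^2 - 15*u*w^2 - 10*u*w + 4*w^3 + 3*w^2)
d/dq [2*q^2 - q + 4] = 4*q - 1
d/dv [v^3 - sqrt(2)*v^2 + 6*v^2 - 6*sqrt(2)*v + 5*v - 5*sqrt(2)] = 3*v^2 - 2*sqrt(2)*v + 12*v - 6*sqrt(2) + 5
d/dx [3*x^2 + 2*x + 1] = 6*x + 2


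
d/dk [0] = 0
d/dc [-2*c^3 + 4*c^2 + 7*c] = -6*c^2 + 8*c + 7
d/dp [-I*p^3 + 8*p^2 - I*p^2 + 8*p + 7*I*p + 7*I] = -3*I*p^2 + 2*p*(8 - I) + 8 + 7*I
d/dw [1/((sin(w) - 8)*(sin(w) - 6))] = 2*(7 - sin(w))*cos(w)/((sin(w) - 8)^2*(sin(w) - 6)^2)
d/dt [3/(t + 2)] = -3/(t + 2)^2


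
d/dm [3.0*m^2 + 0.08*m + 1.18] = 6.0*m + 0.08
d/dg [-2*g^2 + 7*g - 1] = 7 - 4*g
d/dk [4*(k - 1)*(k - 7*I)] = 8*k - 4 - 28*I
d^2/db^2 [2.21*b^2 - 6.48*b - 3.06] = 4.42000000000000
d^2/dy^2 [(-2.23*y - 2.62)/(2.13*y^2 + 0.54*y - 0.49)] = (-(2.23*y + 2.62)*(4.26*y + 0.54)*(8.52*y + 1.08) + (28.4994*y + 13.5696)*(2.13*y^2 + 0.54*y - 0.49))/(2.13*y^2 + 0.54*y - 0.49)^3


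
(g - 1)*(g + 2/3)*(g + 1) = g^3 + 2*g^2/3 - g - 2/3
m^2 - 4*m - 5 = (m - 5)*(m + 1)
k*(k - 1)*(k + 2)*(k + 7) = k^4 + 8*k^3 + 5*k^2 - 14*k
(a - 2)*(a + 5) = a^2 + 3*a - 10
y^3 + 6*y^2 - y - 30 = (y - 2)*(y + 3)*(y + 5)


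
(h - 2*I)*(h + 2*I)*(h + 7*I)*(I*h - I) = I*h^4 - 7*h^3 - I*h^3 + 7*h^2 + 4*I*h^2 - 28*h - 4*I*h + 28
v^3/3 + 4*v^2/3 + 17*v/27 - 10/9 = (v/3 + 1)*(v - 2/3)*(v + 5/3)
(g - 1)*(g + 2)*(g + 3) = g^3 + 4*g^2 + g - 6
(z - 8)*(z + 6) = z^2 - 2*z - 48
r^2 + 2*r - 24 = (r - 4)*(r + 6)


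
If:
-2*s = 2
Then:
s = -1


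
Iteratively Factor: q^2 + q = (q + 1)*(q)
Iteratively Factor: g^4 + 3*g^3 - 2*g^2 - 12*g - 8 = (g + 1)*(g^3 + 2*g^2 - 4*g - 8) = (g - 2)*(g + 1)*(g^2 + 4*g + 4) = (g - 2)*(g + 1)*(g + 2)*(g + 2)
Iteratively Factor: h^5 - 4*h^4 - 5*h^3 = (h)*(h^4 - 4*h^3 - 5*h^2) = h^2*(h^3 - 4*h^2 - 5*h) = h^2*(h - 5)*(h^2 + h) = h^2*(h - 5)*(h + 1)*(h)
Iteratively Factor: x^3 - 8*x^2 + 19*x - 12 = (x - 4)*(x^2 - 4*x + 3) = (x - 4)*(x - 3)*(x - 1)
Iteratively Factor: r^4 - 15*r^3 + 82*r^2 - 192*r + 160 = (r - 2)*(r^3 - 13*r^2 + 56*r - 80) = (r - 5)*(r - 2)*(r^2 - 8*r + 16) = (r - 5)*(r - 4)*(r - 2)*(r - 4)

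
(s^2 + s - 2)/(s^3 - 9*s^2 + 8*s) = (s + 2)/(s*(s - 8))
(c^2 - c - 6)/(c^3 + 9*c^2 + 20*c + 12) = (c - 3)/(c^2 + 7*c + 6)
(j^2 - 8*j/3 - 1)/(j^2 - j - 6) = (j + 1/3)/(j + 2)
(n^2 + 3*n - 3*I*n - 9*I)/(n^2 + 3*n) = (n - 3*I)/n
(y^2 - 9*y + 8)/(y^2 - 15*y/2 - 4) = 2*(y - 1)/(2*y + 1)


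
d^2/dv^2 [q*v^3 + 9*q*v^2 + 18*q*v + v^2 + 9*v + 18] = 6*q*v + 18*q + 2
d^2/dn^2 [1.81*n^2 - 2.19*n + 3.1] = 3.62000000000000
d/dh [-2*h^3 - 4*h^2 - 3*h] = -6*h^2 - 8*h - 3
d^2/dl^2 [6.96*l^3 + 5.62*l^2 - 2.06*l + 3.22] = 41.76*l + 11.24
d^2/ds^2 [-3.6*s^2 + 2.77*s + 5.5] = -7.20000000000000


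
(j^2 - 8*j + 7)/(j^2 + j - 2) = (j - 7)/(j + 2)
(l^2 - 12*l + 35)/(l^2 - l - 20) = (l - 7)/(l + 4)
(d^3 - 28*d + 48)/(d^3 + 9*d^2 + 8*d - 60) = (d - 4)/(d + 5)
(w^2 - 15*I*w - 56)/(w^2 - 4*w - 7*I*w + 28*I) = (w - 8*I)/(w - 4)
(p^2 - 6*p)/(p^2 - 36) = p/(p + 6)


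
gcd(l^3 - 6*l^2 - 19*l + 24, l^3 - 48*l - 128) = l - 8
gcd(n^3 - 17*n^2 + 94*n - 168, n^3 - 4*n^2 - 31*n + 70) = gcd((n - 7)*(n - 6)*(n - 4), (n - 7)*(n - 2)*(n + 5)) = n - 7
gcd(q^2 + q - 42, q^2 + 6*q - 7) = q + 7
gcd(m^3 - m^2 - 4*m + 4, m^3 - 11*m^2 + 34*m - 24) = m - 1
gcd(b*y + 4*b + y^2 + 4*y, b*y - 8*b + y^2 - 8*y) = b + y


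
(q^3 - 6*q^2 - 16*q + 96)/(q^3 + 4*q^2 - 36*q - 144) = (q - 4)/(q + 6)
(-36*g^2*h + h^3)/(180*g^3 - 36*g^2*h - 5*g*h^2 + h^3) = -h/(5*g - h)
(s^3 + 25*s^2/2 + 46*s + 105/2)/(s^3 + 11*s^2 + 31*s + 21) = (s + 5/2)/(s + 1)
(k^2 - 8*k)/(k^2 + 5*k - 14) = k*(k - 8)/(k^2 + 5*k - 14)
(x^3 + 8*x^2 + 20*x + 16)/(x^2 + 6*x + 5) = (x^3 + 8*x^2 + 20*x + 16)/(x^2 + 6*x + 5)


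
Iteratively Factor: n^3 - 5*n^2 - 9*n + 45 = (n - 5)*(n^2 - 9) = (n - 5)*(n + 3)*(n - 3)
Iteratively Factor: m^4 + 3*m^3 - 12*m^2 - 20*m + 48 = (m - 2)*(m^3 + 5*m^2 - 2*m - 24) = (m - 2)^2*(m^2 + 7*m + 12) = (m - 2)^2*(m + 3)*(m + 4)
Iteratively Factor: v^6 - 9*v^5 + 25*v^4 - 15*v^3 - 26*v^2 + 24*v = (v)*(v^5 - 9*v^4 + 25*v^3 - 15*v^2 - 26*v + 24) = v*(v - 1)*(v^4 - 8*v^3 + 17*v^2 + 2*v - 24) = v*(v - 1)*(v + 1)*(v^3 - 9*v^2 + 26*v - 24) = v*(v - 2)*(v - 1)*(v + 1)*(v^2 - 7*v + 12) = v*(v - 4)*(v - 2)*(v - 1)*(v + 1)*(v - 3)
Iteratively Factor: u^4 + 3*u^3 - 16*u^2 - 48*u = (u + 3)*(u^3 - 16*u) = (u + 3)*(u + 4)*(u^2 - 4*u) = (u - 4)*(u + 3)*(u + 4)*(u)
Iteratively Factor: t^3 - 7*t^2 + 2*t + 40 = (t - 4)*(t^2 - 3*t - 10) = (t - 5)*(t - 4)*(t + 2)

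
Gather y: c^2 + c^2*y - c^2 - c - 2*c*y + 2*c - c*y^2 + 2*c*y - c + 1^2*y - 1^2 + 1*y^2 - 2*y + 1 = y^2*(1 - c) + y*(c^2 - 1)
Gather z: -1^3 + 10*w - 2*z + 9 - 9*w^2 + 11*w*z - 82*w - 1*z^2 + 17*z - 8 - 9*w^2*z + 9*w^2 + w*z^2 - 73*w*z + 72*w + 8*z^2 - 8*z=z^2*(w + 7) + z*(-9*w^2 - 62*w + 7)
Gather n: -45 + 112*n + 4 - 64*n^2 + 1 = -64*n^2 + 112*n - 40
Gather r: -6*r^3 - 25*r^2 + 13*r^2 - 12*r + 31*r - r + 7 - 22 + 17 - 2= -6*r^3 - 12*r^2 + 18*r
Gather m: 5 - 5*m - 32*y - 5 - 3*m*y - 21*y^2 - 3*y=m*(-3*y - 5) - 21*y^2 - 35*y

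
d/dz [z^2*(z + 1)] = z*(3*z + 2)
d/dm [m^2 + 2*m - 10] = 2*m + 2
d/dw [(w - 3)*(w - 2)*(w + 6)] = 3*w^2 + 2*w - 24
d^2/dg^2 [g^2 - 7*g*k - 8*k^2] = 2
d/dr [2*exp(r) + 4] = 2*exp(r)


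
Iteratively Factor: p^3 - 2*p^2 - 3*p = (p - 3)*(p^2 + p) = (p - 3)*(p + 1)*(p)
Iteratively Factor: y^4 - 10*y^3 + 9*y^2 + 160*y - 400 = (y - 5)*(y^3 - 5*y^2 - 16*y + 80) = (y - 5)*(y + 4)*(y^2 - 9*y + 20) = (y - 5)*(y - 4)*(y + 4)*(y - 5)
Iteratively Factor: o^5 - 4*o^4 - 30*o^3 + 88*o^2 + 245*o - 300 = (o - 5)*(o^4 + o^3 - 25*o^2 - 37*o + 60) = (o - 5)^2*(o^3 + 6*o^2 + 5*o - 12) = (o - 5)^2*(o + 4)*(o^2 + 2*o - 3) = (o - 5)^2*(o - 1)*(o + 4)*(o + 3)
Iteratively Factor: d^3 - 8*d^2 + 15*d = (d - 3)*(d^2 - 5*d) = d*(d - 3)*(d - 5)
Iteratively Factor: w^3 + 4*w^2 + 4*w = (w)*(w^2 + 4*w + 4) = w*(w + 2)*(w + 2)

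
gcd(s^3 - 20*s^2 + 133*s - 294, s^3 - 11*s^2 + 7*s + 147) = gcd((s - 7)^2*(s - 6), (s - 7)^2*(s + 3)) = s^2 - 14*s + 49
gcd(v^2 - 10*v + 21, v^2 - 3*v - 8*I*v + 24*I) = v - 3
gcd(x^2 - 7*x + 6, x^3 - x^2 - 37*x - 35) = 1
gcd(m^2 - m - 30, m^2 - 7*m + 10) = 1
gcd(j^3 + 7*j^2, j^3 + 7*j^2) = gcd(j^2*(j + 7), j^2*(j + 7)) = j^3 + 7*j^2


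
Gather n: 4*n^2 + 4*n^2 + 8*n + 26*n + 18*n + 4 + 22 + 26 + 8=8*n^2 + 52*n + 60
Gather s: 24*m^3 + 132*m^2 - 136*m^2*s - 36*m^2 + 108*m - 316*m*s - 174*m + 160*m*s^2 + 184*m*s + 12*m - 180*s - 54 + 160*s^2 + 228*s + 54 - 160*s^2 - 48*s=24*m^3 + 96*m^2 + 160*m*s^2 - 54*m + s*(-136*m^2 - 132*m)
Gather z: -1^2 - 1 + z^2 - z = z^2 - z - 2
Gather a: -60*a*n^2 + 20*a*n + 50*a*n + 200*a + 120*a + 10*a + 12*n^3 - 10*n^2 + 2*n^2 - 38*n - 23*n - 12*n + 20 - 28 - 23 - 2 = a*(-60*n^2 + 70*n + 330) + 12*n^3 - 8*n^2 - 73*n - 33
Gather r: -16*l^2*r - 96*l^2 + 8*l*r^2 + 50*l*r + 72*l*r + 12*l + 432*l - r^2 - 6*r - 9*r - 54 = -96*l^2 + 444*l + r^2*(8*l - 1) + r*(-16*l^2 + 122*l - 15) - 54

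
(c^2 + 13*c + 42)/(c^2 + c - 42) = (c + 6)/(c - 6)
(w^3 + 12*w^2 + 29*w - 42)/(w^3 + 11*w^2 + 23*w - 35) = (w + 6)/(w + 5)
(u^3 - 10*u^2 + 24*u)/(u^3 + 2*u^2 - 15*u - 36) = u*(u - 6)/(u^2 + 6*u + 9)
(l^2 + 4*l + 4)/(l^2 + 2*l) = (l + 2)/l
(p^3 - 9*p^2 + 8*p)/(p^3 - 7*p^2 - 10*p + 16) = p/(p + 2)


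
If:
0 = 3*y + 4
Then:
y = -4/3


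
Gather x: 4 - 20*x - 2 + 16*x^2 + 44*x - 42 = 16*x^2 + 24*x - 40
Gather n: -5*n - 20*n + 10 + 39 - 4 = 45 - 25*n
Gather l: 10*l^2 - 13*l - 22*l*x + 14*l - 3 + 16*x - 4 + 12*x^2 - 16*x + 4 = 10*l^2 + l*(1 - 22*x) + 12*x^2 - 3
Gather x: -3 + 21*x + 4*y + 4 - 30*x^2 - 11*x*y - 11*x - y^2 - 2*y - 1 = -30*x^2 + x*(10 - 11*y) - y^2 + 2*y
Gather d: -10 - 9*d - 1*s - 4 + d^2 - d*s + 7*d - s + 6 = d^2 + d*(-s - 2) - 2*s - 8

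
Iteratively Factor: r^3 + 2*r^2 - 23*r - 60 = (r + 4)*(r^2 - 2*r - 15) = (r - 5)*(r + 4)*(r + 3)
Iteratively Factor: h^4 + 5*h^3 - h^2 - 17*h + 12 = (h - 1)*(h^3 + 6*h^2 + 5*h - 12) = (h - 1)^2*(h^2 + 7*h + 12) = (h - 1)^2*(h + 3)*(h + 4)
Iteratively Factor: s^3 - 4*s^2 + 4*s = (s)*(s^2 - 4*s + 4) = s*(s - 2)*(s - 2)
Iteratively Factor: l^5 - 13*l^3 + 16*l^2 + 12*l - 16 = (l - 1)*(l^4 + l^3 - 12*l^2 + 4*l + 16) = (l - 1)*(l + 1)*(l^3 - 12*l + 16) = (l - 2)*(l - 1)*(l + 1)*(l^2 + 2*l - 8) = (l - 2)*(l - 1)*(l + 1)*(l + 4)*(l - 2)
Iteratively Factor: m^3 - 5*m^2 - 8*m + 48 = (m + 3)*(m^2 - 8*m + 16) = (m - 4)*(m + 3)*(m - 4)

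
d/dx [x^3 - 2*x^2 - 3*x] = 3*x^2 - 4*x - 3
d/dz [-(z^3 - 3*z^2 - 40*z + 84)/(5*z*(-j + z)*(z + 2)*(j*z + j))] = (z*(j - z)*(z + 1)*(z + 2)*(3*z^2 - 6*z - 40) + z*(j - z)*(z + 1)*(-z^3 + 3*z^2 + 40*z - 84) - z*(j - z)*(z + 2)*(z^3 - 3*z^2 - 40*z + 84) + z*(z + 1)*(z + 2)*(z^3 - 3*z^2 - 40*z + 84) + (j - z)*(z + 1)*(z + 2)*(-z^3 + 3*z^2 + 40*z - 84))/(5*j*z^2*(j - z)^2*(z + 1)^2*(z + 2)^2)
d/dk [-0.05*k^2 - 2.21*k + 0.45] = -0.1*k - 2.21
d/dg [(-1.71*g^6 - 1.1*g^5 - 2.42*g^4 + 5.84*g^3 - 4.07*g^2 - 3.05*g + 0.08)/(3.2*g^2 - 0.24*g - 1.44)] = (-21.888*g^7 - 8.508*g^6 + 0.342400000000001*g^5 + 28.3504*g^4 + 11.136*g^3 - 14.492*g^2 + 11.2096*g + 4.4112)/(10.24*g^4 - 1.536*g^3 - 9.1584*g^2 + 0.6912*g + 2.0736)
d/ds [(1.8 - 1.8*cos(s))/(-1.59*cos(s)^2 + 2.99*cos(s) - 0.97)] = (2.862*cos(s)^2 - 5.724*cos(s) + 3.636)*sin(s)/(2.5281*cos(s)^4 - 9.5082*cos(s)^3 + 12.0247*cos(s)^2 - 5.8006*cos(s) + 0.9409)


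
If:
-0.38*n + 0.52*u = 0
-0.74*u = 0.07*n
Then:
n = 0.00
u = 0.00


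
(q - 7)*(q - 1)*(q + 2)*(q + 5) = q^4 - q^3 - 39*q^2 - 31*q + 70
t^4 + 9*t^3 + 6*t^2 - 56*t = t*(t - 2)*(t + 4)*(t + 7)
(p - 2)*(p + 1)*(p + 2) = p^3 + p^2 - 4*p - 4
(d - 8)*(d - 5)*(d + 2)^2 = d^4 - 9*d^3 - 8*d^2 + 108*d + 160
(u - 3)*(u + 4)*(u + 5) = u^3 + 6*u^2 - 7*u - 60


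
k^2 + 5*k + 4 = (k + 1)*(k + 4)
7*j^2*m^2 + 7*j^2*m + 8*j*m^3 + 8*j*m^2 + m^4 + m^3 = m*(j + m)*(7*j + m)*(m + 1)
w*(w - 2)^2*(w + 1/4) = w^4 - 15*w^3/4 + 3*w^2 + w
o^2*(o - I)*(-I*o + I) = -I*o^4 - o^3 + I*o^3 + o^2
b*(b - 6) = b^2 - 6*b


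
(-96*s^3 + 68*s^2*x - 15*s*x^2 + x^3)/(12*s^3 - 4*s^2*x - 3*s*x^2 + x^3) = (32*s^2 - 12*s*x + x^2)/(-4*s^2 + x^2)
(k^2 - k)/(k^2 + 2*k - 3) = k/(k + 3)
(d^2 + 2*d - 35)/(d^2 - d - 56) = (d - 5)/(d - 8)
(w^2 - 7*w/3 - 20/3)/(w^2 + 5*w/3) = (w - 4)/w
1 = 1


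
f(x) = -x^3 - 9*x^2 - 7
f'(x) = -3*x^2 - 18*x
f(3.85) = -197.47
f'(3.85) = -113.77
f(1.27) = -23.56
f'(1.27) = -27.70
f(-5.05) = -107.73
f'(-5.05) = 14.39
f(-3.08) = -63.16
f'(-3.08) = 26.98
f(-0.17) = -7.26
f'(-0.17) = 2.97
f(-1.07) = -16.08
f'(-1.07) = 15.83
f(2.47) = -76.98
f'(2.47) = -62.76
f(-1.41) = -22.09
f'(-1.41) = 19.42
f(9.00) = -1465.00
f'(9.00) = -405.00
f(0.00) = -7.00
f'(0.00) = 0.00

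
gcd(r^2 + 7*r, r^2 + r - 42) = r + 7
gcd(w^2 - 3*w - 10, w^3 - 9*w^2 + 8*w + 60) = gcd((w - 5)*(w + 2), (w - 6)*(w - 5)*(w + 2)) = w^2 - 3*w - 10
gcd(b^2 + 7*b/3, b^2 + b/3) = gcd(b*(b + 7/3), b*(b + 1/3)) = b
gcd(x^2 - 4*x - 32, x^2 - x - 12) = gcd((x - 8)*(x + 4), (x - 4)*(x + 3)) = 1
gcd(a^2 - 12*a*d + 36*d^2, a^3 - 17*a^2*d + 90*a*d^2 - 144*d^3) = a - 6*d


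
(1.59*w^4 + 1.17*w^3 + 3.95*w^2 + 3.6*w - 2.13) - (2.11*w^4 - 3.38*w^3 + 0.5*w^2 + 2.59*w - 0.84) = -0.52*w^4 + 4.55*w^3 + 3.45*w^2 + 1.01*w - 1.29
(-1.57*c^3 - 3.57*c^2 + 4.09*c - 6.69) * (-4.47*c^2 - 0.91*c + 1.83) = 7.0179*c^5 + 17.3866*c^4 - 17.9067*c^3 + 19.6493*c^2 + 13.5726*c - 12.2427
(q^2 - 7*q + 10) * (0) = 0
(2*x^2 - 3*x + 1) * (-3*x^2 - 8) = -6*x^4 + 9*x^3 - 19*x^2 + 24*x - 8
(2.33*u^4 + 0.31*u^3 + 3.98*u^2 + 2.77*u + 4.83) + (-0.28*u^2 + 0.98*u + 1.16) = 2.33*u^4 + 0.31*u^3 + 3.7*u^2 + 3.75*u + 5.99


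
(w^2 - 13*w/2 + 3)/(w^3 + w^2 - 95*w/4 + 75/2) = 2*(2*w^2 - 13*w + 6)/(4*w^3 + 4*w^2 - 95*w + 150)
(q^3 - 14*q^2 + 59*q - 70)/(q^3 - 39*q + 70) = (q - 7)/(q + 7)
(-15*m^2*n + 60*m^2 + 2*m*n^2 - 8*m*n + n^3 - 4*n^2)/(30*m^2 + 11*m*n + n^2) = (-3*m*n + 12*m + n^2 - 4*n)/(6*m + n)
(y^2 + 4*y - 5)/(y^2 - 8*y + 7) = (y + 5)/(y - 7)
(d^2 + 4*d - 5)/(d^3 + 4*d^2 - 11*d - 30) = (d - 1)/(d^2 - d - 6)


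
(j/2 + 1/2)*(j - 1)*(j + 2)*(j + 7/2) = j^4/2 + 11*j^3/4 + 3*j^2 - 11*j/4 - 7/2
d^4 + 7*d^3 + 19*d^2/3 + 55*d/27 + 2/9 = (d + 1/3)^3*(d + 6)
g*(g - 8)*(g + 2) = g^3 - 6*g^2 - 16*g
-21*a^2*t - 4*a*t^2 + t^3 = t*(-7*a + t)*(3*a + t)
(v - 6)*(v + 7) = v^2 + v - 42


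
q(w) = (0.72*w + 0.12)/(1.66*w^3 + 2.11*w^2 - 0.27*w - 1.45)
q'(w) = (0.72*w + 0.12)*(-4.98*w^2 - 4.22*w + 0.27)/(1.66*w^3 + 2.11*w^2 - 0.27*w - 1.45)^2 + 0.72/(1.66*w^3 + 2.11*w^2 - 0.27*w - 1.45) = (1.1952*w^3 + 1.5192*w^2 - 0.1944*w - (0.72*w + 0.12)*(4.98*w^2 + 4.22*w - 0.27) - 1.044)/(1.66*w^3 + 2.11*w^2 - 0.27*w - 1.45)^2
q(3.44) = 0.03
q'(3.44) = -0.02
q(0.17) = -0.17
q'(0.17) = -0.58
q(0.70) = -17.47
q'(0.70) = -2526.20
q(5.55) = 0.01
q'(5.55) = -0.00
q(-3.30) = 0.06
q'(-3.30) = 0.05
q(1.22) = 0.23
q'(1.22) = -0.48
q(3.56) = 0.03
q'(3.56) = -0.01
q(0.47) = -0.49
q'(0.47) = -2.23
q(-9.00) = 0.01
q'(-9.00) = 0.00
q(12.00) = 0.00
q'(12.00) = -0.00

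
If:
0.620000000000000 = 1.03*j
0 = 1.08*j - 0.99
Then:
No Solution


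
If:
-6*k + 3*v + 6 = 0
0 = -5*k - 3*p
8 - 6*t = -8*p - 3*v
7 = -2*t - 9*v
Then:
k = 93/140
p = -31/28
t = -67/140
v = -47/70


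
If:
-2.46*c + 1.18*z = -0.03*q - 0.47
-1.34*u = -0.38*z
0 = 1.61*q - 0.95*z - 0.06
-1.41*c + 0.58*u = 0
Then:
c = -0.06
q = -0.27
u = -0.15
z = -0.52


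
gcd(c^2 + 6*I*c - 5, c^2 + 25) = c + 5*I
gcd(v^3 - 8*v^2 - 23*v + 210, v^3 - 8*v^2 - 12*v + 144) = v - 6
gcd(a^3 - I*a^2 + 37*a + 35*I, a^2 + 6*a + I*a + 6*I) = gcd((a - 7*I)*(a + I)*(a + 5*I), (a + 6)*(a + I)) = a + I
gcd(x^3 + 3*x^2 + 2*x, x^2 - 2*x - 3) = x + 1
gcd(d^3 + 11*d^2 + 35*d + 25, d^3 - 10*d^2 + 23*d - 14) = 1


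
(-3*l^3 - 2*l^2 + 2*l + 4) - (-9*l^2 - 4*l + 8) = -3*l^3 + 7*l^2 + 6*l - 4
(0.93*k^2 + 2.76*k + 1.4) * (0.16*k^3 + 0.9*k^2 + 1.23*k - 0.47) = 0.1488*k^5 + 1.2786*k^4 + 3.8519*k^3 + 4.2177*k^2 + 0.4248*k - 0.658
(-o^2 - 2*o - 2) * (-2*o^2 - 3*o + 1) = 2*o^4 + 7*o^3 + 9*o^2 + 4*o - 2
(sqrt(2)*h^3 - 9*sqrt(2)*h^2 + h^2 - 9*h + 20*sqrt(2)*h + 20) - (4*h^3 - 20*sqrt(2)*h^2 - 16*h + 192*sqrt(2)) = -4*h^3 + sqrt(2)*h^3 + h^2 + 11*sqrt(2)*h^2 + 7*h + 20*sqrt(2)*h - 192*sqrt(2) + 20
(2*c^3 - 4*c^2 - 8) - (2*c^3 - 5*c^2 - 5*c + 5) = c^2 + 5*c - 13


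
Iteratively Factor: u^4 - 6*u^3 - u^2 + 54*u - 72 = (u - 3)*(u^3 - 3*u^2 - 10*u + 24) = (u - 3)*(u - 2)*(u^2 - u - 12) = (u - 4)*(u - 3)*(u - 2)*(u + 3)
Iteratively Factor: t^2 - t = (t - 1)*(t)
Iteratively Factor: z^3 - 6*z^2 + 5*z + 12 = (z - 4)*(z^2 - 2*z - 3) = (z - 4)*(z - 3)*(z + 1)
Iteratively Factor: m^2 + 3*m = (m)*(m + 3)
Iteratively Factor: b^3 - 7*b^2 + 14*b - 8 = (b - 1)*(b^2 - 6*b + 8) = (b - 2)*(b - 1)*(b - 4)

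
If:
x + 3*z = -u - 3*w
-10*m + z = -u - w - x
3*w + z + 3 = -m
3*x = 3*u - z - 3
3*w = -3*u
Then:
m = 9/100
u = 33/25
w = -33/25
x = 3/100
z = 87/100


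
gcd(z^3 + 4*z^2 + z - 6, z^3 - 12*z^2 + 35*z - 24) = z - 1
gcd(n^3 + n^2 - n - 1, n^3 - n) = n^2 - 1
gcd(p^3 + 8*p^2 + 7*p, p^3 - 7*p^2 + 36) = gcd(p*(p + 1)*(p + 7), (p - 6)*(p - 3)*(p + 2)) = 1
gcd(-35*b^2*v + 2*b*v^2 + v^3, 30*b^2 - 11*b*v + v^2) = -5*b + v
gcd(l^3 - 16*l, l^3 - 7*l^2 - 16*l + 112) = l^2 - 16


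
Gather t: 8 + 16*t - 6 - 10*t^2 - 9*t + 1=-10*t^2 + 7*t + 3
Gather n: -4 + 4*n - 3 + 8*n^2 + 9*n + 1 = 8*n^2 + 13*n - 6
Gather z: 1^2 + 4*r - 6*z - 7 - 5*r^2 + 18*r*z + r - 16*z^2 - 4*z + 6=-5*r^2 + 5*r - 16*z^2 + z*(18*r - 10)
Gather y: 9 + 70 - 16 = 63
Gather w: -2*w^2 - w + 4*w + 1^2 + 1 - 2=-2*w^2 + 3*w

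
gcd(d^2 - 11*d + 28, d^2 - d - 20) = 1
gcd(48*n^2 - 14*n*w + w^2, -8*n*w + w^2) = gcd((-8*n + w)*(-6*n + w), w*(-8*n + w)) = -8*n + w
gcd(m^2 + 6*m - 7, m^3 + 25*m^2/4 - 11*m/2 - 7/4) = m^2 + 6*m - 7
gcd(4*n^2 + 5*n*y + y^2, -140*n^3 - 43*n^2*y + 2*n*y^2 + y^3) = 4*n + y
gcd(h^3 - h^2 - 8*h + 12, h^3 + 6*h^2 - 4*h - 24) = h - 2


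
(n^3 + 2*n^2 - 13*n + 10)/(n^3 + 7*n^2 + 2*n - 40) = (n - 1)/(n + 4)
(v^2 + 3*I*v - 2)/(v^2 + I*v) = (v + 2*I)/v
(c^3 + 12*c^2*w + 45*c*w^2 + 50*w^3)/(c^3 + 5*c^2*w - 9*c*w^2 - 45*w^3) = (-c^2 - 7*c*w - 10*w^2)/(-c^2 + 9*w^2)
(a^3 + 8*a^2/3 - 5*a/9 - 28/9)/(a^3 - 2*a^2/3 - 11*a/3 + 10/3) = (9*a^2 + 33*a + 28)/(3*(3*a^2 + a - 10))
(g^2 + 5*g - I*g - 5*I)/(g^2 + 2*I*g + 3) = (g + 5)/(g + 3*I)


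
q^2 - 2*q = q*(q - 2)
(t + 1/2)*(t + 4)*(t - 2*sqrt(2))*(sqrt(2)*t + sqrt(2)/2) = sqrt(2)*t^4 - 4*t^3 + 5*sqrt(2)*t^3 - 20*t^2 + 17*sqrt(2)*t^2/4 - 17*t + sqrt(2)*t - 4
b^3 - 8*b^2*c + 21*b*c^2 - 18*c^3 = (b - 3*c)^2*(b - 2*c)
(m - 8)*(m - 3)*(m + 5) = m^3 - 6*m^2 - 31*m + 120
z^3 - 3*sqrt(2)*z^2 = z^2*(z - 3*sqrt(2))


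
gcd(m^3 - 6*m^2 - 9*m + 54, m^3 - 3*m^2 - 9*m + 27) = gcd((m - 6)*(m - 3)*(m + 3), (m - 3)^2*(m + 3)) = m^2 - 9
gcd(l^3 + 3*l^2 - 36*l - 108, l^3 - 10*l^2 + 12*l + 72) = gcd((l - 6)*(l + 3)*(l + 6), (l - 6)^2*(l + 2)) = l - 6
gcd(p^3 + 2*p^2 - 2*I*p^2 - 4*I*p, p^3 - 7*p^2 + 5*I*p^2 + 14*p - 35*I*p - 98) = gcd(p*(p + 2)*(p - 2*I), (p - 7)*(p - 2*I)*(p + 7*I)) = p - 2*I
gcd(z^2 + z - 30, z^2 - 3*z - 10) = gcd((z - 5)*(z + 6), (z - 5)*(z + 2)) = z - 5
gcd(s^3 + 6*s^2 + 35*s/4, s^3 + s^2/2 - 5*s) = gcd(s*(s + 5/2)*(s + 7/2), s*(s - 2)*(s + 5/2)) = s^2 + 5*s/2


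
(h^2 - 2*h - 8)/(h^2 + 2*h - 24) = (h + 2)/(h + 6)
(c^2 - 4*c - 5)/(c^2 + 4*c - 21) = (c^2 - 4*c - 5)/(c^2 + 4*c - 21)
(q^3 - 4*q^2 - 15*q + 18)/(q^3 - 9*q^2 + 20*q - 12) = (q + 3)/(q - 2)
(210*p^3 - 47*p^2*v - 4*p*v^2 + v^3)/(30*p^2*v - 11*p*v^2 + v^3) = (7*p + v)/v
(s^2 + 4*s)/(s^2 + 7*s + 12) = s/(s + 3)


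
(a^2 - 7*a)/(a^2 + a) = (a - 7)/(a + 1)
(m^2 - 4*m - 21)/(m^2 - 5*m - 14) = (m + 3)/(m + 2)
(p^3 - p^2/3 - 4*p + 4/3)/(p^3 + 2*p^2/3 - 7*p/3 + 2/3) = (p - 2)/(p - 1)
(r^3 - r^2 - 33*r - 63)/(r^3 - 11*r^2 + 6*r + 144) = (r^2 - 4*r - 21)/(r^2 - 14*r + 48)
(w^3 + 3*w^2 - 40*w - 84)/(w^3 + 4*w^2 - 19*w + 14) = (w^2 - 4*w - 12)/(w^2 - 3*w + 2)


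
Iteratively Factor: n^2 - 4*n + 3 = (n - 1)*(n - 3)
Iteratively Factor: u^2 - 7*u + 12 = (u - 3)*(u - 4)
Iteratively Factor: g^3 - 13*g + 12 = (g - 3)*(g^2 + 3*g - 4) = (g - 3)*(g + 4)*(g - 1)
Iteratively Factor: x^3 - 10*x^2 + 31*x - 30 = (x - 5)*(x^2 - 5*x + 6) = (x - 5)*(x - 3)*(x - 2)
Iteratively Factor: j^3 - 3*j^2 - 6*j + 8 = (j - 1)*(j^2 - 2*j - 8) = (j - 1)*(j + 2)*(j - 4)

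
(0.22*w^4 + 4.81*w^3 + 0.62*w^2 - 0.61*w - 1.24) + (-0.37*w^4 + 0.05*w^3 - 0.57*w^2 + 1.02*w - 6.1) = -0.15*w^4 + 4.86*w^3 + 0.05*w^2 + 0.41*w - 7.34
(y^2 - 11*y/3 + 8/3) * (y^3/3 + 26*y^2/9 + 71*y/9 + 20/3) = y^5/3 + 5*y^4/3 - 49*y^3/27 - 131*y^2/9 - 92*y/27 + 160/9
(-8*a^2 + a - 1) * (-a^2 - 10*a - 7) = 8*a^4 + 79*a^3 + 47*a^2 + 3*a + 7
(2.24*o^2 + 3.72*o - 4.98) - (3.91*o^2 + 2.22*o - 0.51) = -1.67*o^2 + 1.5*o - 4.47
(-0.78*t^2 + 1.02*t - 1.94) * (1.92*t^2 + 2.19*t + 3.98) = -1.4976*t^4 + 0.2502*t^3 - 4.5954*t^2 - 0.189*t - 7.7212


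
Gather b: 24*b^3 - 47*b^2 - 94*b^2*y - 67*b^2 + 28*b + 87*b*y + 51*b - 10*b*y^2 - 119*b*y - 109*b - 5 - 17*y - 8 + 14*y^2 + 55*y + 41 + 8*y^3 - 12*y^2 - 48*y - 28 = 24*b^3 + b^2*(-94*y - 114) + b*(-10*y^2 - 32*y - 30) + 8*y^3 + 2*y^2 - 10*y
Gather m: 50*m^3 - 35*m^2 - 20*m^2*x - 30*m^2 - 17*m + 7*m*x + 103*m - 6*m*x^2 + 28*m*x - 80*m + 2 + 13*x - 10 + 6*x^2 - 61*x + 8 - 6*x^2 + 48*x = 50*m^3 + m^2*(-20*x - 65) + m*(-6*x^2 + 35*x + 6)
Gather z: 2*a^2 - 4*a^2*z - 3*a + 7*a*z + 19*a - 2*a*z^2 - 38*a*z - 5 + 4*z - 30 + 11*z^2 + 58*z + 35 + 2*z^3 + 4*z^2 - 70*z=2*a^2 + 16*a + 2*z^3 + z^2*(15 - 2*a) + z*(-4*a^2 - 31*a - 8)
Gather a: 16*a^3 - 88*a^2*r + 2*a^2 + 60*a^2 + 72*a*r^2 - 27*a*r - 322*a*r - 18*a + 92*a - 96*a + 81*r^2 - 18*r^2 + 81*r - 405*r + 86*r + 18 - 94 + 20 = 16*a^3 + a^2*(62 - 88*r) + a*(72*r^2 - 349*r - 22) + 63*r^2 - 238*r - 56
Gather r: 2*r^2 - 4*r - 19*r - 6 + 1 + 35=2*r^2 - 23*r + 30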